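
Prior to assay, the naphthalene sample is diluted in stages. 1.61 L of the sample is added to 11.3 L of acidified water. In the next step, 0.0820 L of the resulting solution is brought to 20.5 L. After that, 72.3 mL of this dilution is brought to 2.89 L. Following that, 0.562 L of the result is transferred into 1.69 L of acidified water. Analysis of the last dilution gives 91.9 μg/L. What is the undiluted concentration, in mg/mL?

Overall dilution factor = 8.019 × 250 × 39.97 × 4.007 = 3.21 × 10⁵.
Original = 91.9 μg/L × 3.21 × 10⁵ = 2.95 × 10⁷ μg/L = 29.5 mg/mL.

29.5 mg/mL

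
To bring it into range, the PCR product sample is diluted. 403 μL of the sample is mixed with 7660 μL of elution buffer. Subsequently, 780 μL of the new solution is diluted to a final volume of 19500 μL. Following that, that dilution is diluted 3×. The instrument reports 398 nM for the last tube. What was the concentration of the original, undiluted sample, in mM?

Overall dilution factor = 20.01 × 25 × 3 = 1501.
Original = 398 nM × 1501 = 5.97 × 10⁵ nM = 0.597 mM.

0.597 mM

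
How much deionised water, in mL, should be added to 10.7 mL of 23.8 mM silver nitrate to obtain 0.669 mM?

V₂ = C₁V₁/C₂ = 23.8 × 10.7 / 0.669 = 381 mL.
Diluent to add = V₂ − V₁ = 381 − 10.7 = 370 mL.

370 mL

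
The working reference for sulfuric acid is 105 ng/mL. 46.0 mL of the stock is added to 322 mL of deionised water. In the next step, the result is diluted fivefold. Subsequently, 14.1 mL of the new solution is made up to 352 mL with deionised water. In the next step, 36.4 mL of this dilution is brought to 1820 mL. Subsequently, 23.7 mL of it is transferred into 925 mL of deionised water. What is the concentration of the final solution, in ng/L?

Overall dilution factor = 8 × 5 × 24.96 × 50 × 40.03 = 2.00 × 10⁶.
105 ng/mL / 2.00 × 10⁶ = 5.25 × 10⁻⁵ ng/mL = 0.0525 ng/L.

0.0525 ng/L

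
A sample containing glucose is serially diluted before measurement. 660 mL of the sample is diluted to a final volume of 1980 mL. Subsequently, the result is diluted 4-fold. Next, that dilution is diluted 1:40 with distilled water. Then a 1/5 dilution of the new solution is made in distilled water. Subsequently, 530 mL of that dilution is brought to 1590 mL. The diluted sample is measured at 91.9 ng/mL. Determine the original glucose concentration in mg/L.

662 mg/L

Overall dilution factor = 3 × 4 × 40 × 5 × 3 = 7200.
Original = 91.9 ng/mL × 7200 = 6.62 × 10⁵ ng/mL = 662 mg/L.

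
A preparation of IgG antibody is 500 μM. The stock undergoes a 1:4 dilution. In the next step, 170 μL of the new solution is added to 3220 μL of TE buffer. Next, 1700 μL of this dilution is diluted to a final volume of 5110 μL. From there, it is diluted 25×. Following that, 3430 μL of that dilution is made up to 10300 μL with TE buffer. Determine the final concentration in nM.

Overall dilution factor = 4 × 19.94 × 3.006 × 25 × 3.003 = 1.80 × 10⁴.
500 μM / 1.80 × 10⁴ = 0.0278 μM = 27.8 nM.

27.8 nM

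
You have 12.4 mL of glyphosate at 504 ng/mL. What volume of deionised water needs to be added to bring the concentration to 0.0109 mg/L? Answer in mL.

0.0109 mg/L = 10.9 ng/mL.
V₂ = C₁V₁/C₂ = 504 × 12.4 / 10.9 = 573 mL.
Diluent to add = V₂ − V₁ = 573 − 12.4 = 561 mL.

561 mL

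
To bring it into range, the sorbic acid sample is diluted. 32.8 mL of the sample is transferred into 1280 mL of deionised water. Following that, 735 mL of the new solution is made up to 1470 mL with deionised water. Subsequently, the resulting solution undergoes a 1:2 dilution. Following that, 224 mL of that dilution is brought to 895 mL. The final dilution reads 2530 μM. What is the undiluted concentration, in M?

Overall dilution factor = 40.02 × 2 × 2 × 3.996 = 640.
Original = 2530 μM × 640 = 1.62 × 10⁶ μM = 1.62 M.

1.62 M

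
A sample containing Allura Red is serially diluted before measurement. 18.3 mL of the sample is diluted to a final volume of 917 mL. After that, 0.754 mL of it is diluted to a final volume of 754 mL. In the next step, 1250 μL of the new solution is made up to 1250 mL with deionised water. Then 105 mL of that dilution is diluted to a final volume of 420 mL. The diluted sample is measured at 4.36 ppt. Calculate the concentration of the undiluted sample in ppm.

Overall dilution factor = 50.11 × 1000 × 1000 × 4 = 2.00 × 10⁸.
Original = 4.36 ppt × 2.00 × 10⁸ = 8.74 × 10⁸ ppt = 874 ppm.

874 ppm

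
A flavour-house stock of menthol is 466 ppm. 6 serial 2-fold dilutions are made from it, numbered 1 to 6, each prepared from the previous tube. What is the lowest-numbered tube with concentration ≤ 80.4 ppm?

tube 3

Tube n has concentration 466 ppm / 2ⁿ.
Need 2ⁿ ≥ 466 ppm / 80.4 ppm = 5.80, so n ≥ 2.54.
First such tube: n = 3.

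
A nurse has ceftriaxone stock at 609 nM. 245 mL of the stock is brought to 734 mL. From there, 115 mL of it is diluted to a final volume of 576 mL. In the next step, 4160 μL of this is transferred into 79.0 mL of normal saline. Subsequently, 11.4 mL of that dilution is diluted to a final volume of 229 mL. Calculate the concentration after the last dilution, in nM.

0.101 nM

Overall dilution factor = 2.996 × 5.009 × 19.99 × 20.09 = 6026.
609 nM / 6026 = 0.101 nM.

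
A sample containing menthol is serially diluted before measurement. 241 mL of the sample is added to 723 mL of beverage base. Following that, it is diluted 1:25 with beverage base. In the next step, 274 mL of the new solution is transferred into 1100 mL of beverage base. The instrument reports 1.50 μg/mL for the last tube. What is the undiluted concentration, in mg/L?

Overall dilution factor = 4 × 25 × 5.015 = 501.
Original = 1.50 μg/mL × 501 = 752 μg/mL = 752 mg/L.

752 mg/L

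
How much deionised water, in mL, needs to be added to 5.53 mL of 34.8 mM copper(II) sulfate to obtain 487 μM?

487 μM = 0.487 mM.
V₂ = C₁V₁/C₂ = 34.8 × 5.53 / 0.487 = 395 mL.
Diluent to add = V₂ − V₁ = 395 − 5.53 = 390 mL.

390 mL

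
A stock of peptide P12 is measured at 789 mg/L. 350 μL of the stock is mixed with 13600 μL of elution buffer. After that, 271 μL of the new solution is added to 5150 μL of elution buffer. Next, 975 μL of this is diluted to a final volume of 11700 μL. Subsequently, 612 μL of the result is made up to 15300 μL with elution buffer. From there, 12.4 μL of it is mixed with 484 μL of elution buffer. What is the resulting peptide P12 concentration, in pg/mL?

82.4 pg/mL

Overall dilution factor = 39.86 × 20.00 × 12 × 25 × 40.03 = 9.58 × 10⁶.
789 mg/L / 9.58 × 10⁶ = 8.24 × 10⁻⁵ mg/L = 82.4 pg/mL.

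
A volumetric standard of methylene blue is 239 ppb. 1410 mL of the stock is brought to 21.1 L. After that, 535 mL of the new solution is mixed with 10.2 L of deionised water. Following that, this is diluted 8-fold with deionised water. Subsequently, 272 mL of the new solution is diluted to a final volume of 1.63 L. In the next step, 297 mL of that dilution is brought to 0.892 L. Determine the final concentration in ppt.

Overall dilution factor = 14.96 × 20.07 × 8 × 5.993 × 3.003 = 4.32 × 10⁴.
239 ppb / 4.32 × 10⁴ = 5.53 × 10⁻³ ppb = 5.53 ppt.

5.53 ppt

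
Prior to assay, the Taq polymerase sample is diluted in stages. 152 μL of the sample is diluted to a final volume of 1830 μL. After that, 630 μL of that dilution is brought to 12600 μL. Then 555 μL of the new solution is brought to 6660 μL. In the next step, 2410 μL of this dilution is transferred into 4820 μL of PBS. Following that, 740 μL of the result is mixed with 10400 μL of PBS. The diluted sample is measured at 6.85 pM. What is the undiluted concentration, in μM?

0.894 μM

Overall dilution factor = 12.04 × 20 × 12 × 3 × 15.05 = 1.30 × 10⁵.
Original = 6.85 pM × 1.30 × 10⁵ = 8.94 × 10⁵ pM = 0.894 μM.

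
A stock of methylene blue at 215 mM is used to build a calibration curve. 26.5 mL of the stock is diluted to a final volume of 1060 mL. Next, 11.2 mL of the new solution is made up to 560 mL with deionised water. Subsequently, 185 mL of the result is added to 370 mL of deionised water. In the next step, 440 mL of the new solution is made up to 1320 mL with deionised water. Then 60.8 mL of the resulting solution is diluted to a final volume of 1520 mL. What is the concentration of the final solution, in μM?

0.478 μM

Overall dilution factor = 40 × 50 × 3 × 3 × 25 = 4.50 × 10⁵.
215 mM / 4.50 × 10⁵ = 4.78 × 10⁻⁴ mM = 0.478 μM.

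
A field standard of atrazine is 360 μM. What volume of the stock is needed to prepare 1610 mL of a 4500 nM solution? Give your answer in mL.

20.1 mL

4500 nM = 4.50 μM.
V₁ = C₂V₂/C₁ = 4.50 × 1610 / 360 = 20.1 mL.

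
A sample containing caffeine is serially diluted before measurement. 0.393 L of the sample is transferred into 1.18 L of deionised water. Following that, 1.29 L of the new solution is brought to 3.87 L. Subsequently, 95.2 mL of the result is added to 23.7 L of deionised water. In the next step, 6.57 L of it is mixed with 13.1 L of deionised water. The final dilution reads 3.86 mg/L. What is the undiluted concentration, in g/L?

Overall dilution factor = 4.003 × 3 × 249.9 × 2.994 = 8986.
Original = 3.86 mg/L × 8986 = 3.47 × 10⁴ mg/L = 34.7 g/L.

34.7 g/L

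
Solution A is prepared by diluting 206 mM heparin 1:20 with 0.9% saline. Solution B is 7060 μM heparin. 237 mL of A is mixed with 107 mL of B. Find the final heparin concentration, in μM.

9290 μM

C_A = 206 mM / 20 = 10.3 mM.
C_B = 7060 μM = 7.06 mM.
C_mix = (C_A·V_A + C_B·V_B)/(V_A + V_B) = (10.3×237 + 7.06×107) / 344.0 = 9.29 mM = 9290 μM.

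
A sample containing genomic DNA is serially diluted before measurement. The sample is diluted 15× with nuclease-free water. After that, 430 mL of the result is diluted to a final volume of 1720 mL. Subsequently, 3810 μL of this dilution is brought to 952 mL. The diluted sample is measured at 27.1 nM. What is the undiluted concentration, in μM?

406 μM

Overall dilution factor = 15 × 4 × 249.9 = 1.50 × 10⁴.
Original = 27.1 nM × 1.50 × 10⁴ = 4.06 × 10⁵ nM = 406 μM.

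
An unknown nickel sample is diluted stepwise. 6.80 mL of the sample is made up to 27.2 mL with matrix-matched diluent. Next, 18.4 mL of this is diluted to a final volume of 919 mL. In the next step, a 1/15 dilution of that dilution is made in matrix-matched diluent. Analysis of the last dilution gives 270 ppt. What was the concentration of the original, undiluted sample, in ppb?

809 ppb

Overall dilution factor = 4 × 49.95 × 15 = 2997.
Original = 270 ppt × 2997 = 8.09 × 10⁵ ppt = 809 ppb.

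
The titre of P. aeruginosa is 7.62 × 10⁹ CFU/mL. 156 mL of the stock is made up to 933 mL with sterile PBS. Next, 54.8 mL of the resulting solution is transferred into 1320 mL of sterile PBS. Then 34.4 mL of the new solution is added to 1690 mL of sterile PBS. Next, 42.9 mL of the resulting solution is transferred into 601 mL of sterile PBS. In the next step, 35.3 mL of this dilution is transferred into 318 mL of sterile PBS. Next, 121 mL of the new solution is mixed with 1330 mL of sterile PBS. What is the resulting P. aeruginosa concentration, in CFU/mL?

Overall dilution factor = 5.981 × 25.09 × 50.13 × 15.01 × 10.01 × 11.99 = 1.35 × 10⁷.
7.62 × 10⁹ CFU/mL / 1.35 × 10⁷ = 562 CFU/mL.

562 CFU/mL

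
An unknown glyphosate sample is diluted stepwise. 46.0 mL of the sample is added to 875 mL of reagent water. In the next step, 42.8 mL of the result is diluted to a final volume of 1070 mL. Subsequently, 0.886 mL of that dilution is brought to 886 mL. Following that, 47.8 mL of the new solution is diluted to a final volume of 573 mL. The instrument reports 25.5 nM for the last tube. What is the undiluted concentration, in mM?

153 mM

Overall dilution factor = 20.02 × 25 × 1000 × 11.99 = 6.00 × 10⁶.
Original = 25.5 nM × 6.00 × 10⁶ = 1.53 × 10⁸ nM = 153 mM.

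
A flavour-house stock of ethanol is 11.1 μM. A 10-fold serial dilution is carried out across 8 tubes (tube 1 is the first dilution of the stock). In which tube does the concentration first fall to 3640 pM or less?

tube 4

Tube n has concentration 11.1 μM / 10ⁿ.
Need 10ⁿ ≥ 11.1 μM / 3640 pM = 3049, so n ≥ 3.48.
First such tube: n = 4.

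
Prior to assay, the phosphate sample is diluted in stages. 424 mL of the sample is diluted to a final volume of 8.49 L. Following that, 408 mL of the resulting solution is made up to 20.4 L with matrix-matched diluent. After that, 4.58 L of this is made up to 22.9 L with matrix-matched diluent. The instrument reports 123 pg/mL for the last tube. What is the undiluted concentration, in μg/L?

Overall dilution factor = 20.02 × 50 × 5 = 5006.
Original = 123 pg/mL × 5006 = 6.16 × 10⁵ pg/mL = 616 μg/L.

616 μg/L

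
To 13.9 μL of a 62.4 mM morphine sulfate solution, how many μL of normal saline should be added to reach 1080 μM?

789 μL

1080 μM = 1.08 mM.
V₂ = C₁V₁/C₂ = 62.4 × 13.9 / 1.08 = 803 μL.
Diluent to add = V₂ − V₁ = 803 − 13.9 = 789 μL.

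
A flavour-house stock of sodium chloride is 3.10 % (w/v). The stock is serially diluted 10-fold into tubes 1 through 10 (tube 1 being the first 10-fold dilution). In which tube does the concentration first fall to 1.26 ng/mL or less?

Tube n has concentration 3.10 % (w/v) / 10ⁿ.
Need 10ⁿ ≥ 3.10 % (w/v) / 1.26 ng/mL = 2.46 × 10⁷, so n ≥ 7.39.
First such tube: n = 8.

tube 8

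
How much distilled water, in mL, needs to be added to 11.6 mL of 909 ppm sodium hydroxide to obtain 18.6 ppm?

V₂ = C₁V₁/C₂ = 909 × 11.6 / 18.6 = 567 mL.
Diluent to add = V₂ − V₁ = 567 − 11.6 = 555 mL.

555 mL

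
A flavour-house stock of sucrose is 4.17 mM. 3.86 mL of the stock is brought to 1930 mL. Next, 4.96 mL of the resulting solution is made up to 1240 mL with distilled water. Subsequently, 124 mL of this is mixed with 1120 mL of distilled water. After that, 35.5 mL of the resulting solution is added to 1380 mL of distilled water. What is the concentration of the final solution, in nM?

Overall dilution factor = 500 × 250 × 10.03 × 39.87 = 5.00 × 10⁷.
4.17 mM / 5.00 × 10⁷ = 8.34 × 10⁻⁸ mM = 0.0834 nM.

0.0834 nM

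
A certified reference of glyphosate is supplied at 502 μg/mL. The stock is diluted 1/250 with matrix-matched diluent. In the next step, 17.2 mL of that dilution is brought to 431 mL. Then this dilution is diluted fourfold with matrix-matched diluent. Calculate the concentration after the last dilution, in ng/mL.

Overall dilution factor = 250 × 25.06 × 4 = 2.51 × 10⁴.
502 μg/mL / 2.51 × 10⁴ = 0.0200 μg/mL = 20.0 ng/mL.

20.0 ng/mL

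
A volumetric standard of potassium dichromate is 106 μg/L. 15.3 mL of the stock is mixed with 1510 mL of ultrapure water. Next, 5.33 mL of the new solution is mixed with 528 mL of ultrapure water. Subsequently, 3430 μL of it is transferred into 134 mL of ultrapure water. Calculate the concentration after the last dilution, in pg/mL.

Overall dilution factor = 99.69 × 100.1 × 40.07 = 4.00 × 10⁵.
106 μg/L / 4.00 × 10⁵ = 2.65 × 10⁻⁴ μg/L = 0.265 pg/mL.

0.265 pg/mL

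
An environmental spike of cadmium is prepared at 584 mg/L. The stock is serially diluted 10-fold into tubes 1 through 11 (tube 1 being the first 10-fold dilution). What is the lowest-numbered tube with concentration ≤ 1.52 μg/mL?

Tube n has concentration 584 mg/L / 10ⁿ.
Need 10ⁿ ≥ 584 mg/L / 1.52 μg/mL = 384, so n ≥ 2.58.
First such tube: n = 3.

tube 3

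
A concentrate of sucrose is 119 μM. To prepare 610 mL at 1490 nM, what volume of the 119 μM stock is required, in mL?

7.64 mL

1490 nM = 1.49 μM.
V₁ = C₂V₂/C₁ = 1.49 × 610 / 119 = 7.64 mL.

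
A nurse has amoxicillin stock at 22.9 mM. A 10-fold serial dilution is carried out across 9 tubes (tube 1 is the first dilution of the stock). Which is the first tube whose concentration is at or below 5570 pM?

Tube n has concentration 22.9 mM / 10ⁿ.
Need 10ⁿ ≥ 22.9 mM / 5570 pM = 4.11 × 10⁶, so n ≥ 6.61.
First such tube: n = 7.

tube 7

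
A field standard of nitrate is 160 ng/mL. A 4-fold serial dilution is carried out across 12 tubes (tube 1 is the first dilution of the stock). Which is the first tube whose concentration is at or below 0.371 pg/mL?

Tube n has concentration 160 ng/mL / 4ⁿ.
Need 4ⁿ ≥ 160 ng/mL / 0.371 pg/mL = 4.31 × 10⁵, so n ≥ 9.36.
First such tube: n = 10.

tube 10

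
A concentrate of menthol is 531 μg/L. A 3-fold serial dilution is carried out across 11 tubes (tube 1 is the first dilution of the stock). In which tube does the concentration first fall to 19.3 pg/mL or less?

Tube n has concentration 531 μg/L / 3ⁿ.
Need 3ⁿ ≥ 531 μg/L / 19.3 pg/mL = 2.75 × 10⁴, so n ≥ 9.30.
First such tube: n = 10.

tube 10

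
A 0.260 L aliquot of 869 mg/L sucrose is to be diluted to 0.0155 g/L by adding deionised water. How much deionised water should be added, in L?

0.0155 g/L = 15.5 mg/L.
V₂ = C₁V₁/C₂ = 869 × 0.260 / 15.5 = 14.6 L.
Diluent to add = V₂ − V₁ = 14.6 − 0.260 = 14.3 L.

14.3 L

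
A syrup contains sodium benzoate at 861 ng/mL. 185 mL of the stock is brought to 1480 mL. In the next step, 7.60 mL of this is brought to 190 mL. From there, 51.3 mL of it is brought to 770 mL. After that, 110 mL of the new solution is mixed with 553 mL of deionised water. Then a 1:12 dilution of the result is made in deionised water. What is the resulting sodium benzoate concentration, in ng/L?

Overall dilution factor = 8 × 25 × 15.01 × 6.027 × 12 = 2.17 × 10⁵.
861 ng/mL / 2.17 × 10⁵ = 3.97 × 10⁻³ ng/mL = 3.97 ng/L.

3.97 ng/L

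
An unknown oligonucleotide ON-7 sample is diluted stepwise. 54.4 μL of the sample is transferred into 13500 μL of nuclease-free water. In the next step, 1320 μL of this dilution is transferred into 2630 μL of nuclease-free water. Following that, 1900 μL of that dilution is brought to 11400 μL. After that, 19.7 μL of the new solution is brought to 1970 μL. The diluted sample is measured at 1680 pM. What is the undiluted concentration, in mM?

Overall dilution factor = 249.2 × 2.992 × 6 × 100 = 4.47 × 10⁵.
Original = 1680 pM × 4.47 × 10⁵ = 7.52 × 10⁸ pM = 0.752 mM.

0.752 mM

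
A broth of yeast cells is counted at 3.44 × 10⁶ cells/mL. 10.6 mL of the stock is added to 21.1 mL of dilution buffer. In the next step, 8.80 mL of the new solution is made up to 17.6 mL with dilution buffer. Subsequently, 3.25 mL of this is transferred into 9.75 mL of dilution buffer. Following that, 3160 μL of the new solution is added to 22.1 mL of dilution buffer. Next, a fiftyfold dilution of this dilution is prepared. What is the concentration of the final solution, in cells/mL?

360 cells/mL

Overall dilution factor = 2.991 × 2 × 4 × 7.994 × 50 = 9562.
3.44 × 10⁶ cells/mL / 9562 = 360 cells/mL.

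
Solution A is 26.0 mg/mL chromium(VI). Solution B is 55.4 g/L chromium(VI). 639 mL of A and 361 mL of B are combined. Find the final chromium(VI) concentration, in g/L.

C_B = 55.4 g/L = 55.4 mg/mL.
C_mix = (C_A·V_A + C_B·V_B)/(V_A + V_B) = (26.0×639 + 55.4×361) / 1000 = 36.6 mg/mL = 36.6 g/L.

36.6 g/L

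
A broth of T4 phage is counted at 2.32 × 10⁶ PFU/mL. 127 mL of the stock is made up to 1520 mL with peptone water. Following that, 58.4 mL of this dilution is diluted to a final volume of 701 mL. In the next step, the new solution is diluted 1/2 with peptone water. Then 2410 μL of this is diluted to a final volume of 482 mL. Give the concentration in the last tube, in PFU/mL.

Overall dilution factor = 11.97 × 12.00 × 2 × 200 = 5.75 × 10⁴.
2.32 × 10⁶ PFU/mL / 5.75 × 10⁴ = 40.4 PFU/mL.

40.4 PFU/mL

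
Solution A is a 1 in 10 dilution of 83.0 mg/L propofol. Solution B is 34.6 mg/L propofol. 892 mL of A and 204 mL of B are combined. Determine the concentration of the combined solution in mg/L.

C_A = 83.0 mg/L / 10 = 8.30 mg/L.
C_mix = (C_A·V_A + C_B·V_B)/(V_A + V_B) = (8.30×892 + 34.6×204) / 1096 = 13.2 mg/L.

13.2 mg/L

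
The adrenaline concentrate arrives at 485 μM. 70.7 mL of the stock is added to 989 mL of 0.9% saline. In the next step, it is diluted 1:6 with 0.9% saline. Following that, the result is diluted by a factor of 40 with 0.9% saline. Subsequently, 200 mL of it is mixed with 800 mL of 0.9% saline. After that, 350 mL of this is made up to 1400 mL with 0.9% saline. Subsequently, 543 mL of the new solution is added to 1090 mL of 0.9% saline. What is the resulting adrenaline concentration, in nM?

2.24 nM

Overall dilution factor = 14.99 × 6 × 40 × 5 × 4 × 3.007 = 2.16 × 10⁵.
485 μM / 2.16 × 10⁵ = 2.24 × 10⁻³ μM = 2.24 nM.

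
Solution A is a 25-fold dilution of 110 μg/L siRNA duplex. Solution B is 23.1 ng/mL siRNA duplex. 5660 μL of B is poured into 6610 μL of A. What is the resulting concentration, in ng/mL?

C_A = 110 μg/L / 25 = 4.40 μg/L.
C_B = 23.1 ng/mL = 23.1 μg/L.
C_mix = (C_A·V_A + C_B·V_B)/(V_A + V_B) = (4.40×6610 + 23.1×5660) / 12270 = 13.0 μg/L = 13.0 ng/mL.

13.0 ng/mL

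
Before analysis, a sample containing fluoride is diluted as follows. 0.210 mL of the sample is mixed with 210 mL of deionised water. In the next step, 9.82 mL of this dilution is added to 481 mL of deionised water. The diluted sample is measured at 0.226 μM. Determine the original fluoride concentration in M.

0.0113 M

Overall dilution factor = 1001 × 49.98 = 5.00 × 10⁴.
Original = 0.226 μM × 5.00 × 10⁴ = 1.13 × 10⁴ μM = 0.0113 M.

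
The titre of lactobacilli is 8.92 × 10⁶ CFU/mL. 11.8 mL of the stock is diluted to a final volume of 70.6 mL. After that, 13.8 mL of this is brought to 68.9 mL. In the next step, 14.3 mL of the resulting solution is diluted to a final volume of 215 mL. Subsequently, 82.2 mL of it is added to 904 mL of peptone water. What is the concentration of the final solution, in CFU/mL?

Overall dilution factor = 5.983 × 4.993 × 15.03 × 12.00 = 5388.
8.92 × 10⁶ CFU/mL / 5388 = 1660 CFU/mL.

1660 CFU/mL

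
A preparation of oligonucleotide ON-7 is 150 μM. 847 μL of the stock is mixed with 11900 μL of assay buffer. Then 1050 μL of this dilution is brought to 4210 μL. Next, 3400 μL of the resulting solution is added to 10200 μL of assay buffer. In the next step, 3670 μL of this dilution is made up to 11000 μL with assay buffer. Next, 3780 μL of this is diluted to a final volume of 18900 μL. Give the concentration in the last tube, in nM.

Overall dilution factor = 15.05 × 4.010 × 4 × 2.997 × 5 = 3617.
150 μM / 3617 = 0.0415 μM = 41.5 nM.

41.5 nM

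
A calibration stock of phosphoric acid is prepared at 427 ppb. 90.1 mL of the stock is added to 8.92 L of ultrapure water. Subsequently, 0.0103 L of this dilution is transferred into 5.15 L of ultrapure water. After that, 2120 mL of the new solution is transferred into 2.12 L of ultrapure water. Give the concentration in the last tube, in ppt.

4.26 ppt

Overall dilution factor = 100.0 × 501 × 2 = 1.00 × 10⁵.
427 ppb / 1.00 × 10⁵ = 4.26 × 10⁻³ ppb = 4.26 ppt.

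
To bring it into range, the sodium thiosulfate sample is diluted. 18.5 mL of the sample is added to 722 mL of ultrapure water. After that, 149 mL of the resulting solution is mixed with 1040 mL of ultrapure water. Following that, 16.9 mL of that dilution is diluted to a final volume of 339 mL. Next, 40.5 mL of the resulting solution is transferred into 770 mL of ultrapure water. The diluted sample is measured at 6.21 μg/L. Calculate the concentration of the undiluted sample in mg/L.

Overall dilution factor = 40.03 × 7.980 × 20.06 × 20.01 = 1.28 × 10⁵.
Original = 6.21 μg/L × 1.28 × 10⁵ = 7.96 × 10⁵ μg/L = 796 mg/L.

796 mg/L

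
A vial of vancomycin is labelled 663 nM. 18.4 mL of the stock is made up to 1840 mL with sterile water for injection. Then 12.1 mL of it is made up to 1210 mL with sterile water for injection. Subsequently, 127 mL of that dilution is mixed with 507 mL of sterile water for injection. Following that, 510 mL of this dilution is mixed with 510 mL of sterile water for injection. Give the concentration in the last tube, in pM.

6.64 pM

Overall dilution factor = 100 × 100 × 4.992 × 2 = 9.98 × 10⁴.
663 nM / 9.98 × 10⁴ = 6.64 × 10⁻³ nM = 6.64 pM.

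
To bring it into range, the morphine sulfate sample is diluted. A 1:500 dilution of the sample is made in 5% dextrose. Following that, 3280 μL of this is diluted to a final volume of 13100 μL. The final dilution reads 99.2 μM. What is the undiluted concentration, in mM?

Overall dilution factor = 500 × 3.994 = 1997.
Original = 99.2 μM × 1997 = 1.98 × 10⁵ μM = 198 mM.

198 mM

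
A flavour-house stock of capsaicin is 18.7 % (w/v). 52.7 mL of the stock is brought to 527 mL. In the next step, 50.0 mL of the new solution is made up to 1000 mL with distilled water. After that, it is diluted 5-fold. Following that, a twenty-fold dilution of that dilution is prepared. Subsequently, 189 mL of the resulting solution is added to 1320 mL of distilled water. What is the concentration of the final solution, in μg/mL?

Overall dilution factor = 10 × 20 × 5 × 20 × 7.984 = 1.60 × 10⁵.
18.7 % (w/v) / 1.60 × 10⁵ = 1.17 × 10⁻⁴ % (w/v) = 1.17 μg/mL.

1.17 μg/mL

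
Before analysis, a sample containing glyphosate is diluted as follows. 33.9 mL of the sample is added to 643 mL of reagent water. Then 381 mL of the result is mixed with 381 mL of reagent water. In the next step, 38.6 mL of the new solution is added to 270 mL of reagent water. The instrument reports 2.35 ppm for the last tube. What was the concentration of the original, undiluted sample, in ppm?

Overall dilution factor = 19.97 × 2 × 7.995 = 319.
Original = 2.35 ppm × 319 = 750 ppm.

750 ppm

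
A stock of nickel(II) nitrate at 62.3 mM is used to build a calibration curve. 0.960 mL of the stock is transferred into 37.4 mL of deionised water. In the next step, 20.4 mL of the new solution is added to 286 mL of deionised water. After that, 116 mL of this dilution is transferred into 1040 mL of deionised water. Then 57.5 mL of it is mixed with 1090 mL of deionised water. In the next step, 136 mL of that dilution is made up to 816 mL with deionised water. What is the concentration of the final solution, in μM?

0.0870 μM

Overall dilution factor = 39.96 × 15.02 × 9.966 × 19.96 × 6 = 7.16 × 10⁵.
62.3 mM / 7.16 × 10⁵ = 8.70 × 10⁻⁵ mM = 0.0870 μM.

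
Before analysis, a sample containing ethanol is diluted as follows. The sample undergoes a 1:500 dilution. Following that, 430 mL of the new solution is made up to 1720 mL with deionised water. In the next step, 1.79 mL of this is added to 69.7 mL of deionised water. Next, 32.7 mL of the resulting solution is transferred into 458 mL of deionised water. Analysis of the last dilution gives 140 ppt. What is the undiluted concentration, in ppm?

168 ppm

Overall dilution factor = 500 × 4 × 39.94 × 15.01 = 1.20 × 10⁶.
Original = 140 ppt × 1.20 × 10⁶ = 1.68 × 10⁸ ppt = 168 ppm.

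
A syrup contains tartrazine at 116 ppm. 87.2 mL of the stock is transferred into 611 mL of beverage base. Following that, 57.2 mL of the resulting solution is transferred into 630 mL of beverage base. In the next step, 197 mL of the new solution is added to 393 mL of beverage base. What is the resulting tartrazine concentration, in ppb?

Overall dilution factor = 8.007 × 12.01 × 2.995 = 288.
116 ppm / 288 = 0.403 ppm = 403 ppb.

403 ppb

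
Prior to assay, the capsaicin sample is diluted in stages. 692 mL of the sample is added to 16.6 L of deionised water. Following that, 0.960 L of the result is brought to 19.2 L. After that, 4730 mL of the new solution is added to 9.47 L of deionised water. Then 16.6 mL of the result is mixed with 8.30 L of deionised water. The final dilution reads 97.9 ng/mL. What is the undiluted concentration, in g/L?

73.6 g/L

Overall dilution factor = 24.99 × 20 × 3.002 × 501 = 7.52 × 10⁵.
Original = 97.9 ng/mL × 7.52 × 10⁵ = 7.36 × 10⁷ ng/mL = 73.6 g/L.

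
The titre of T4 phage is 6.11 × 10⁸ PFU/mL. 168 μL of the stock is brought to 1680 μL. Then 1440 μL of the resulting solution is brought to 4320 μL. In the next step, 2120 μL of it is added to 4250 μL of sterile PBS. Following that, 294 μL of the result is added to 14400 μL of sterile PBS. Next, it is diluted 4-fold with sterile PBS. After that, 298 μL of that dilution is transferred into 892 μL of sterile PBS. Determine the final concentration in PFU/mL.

8490 PFU/mL

Overall dilution factor = 10 × 3 × 3.005 × 49.98 × 4 × 3.993 = 7.20 × 10⁴.
6.11 × 10⁸ PFU/mL / 7.20 × 10⁴ = 8490 PFU/mL.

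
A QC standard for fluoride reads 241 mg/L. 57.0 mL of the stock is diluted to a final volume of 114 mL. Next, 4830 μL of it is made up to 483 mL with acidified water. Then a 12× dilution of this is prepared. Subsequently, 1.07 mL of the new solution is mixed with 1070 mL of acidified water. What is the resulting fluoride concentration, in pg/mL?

Overall dilution factor = 2 × 100 × 12 × 1001 = 2.40 × 10⁶.
241 mg/L / 2.40 × 10⁶ = 1.00 × 10⁻⁴ mg/L = 100 pg/mL.

100 pg/mL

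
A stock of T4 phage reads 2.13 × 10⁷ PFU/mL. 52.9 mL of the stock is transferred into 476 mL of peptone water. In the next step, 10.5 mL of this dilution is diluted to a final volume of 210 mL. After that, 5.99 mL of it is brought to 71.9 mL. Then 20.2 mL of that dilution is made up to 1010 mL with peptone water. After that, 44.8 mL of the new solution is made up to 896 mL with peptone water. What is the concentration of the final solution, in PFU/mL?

Overall dilution factor = 9.998 × 20 × 12.00 × 50 × 20 = 2.40 × 10⁶.
2.13 × 10⁷ PFU/mL / 2.40 × 10⁶ = 8.87 PFU/mL.

8.87 PFU/mL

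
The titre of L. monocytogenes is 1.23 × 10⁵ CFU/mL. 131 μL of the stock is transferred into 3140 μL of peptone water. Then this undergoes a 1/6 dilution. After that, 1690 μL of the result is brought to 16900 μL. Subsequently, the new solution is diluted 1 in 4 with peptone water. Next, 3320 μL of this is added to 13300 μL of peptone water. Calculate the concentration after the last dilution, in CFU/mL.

Overall dilution factor = 24.97 × 6 × 10 × 4 × 5.006 = 3.00 × 10⁴.
1.23 × 10⁵ CFU/mL / 3.00 × 10⁴ = 4.10 CFU/mL.

4.10 CFU/mL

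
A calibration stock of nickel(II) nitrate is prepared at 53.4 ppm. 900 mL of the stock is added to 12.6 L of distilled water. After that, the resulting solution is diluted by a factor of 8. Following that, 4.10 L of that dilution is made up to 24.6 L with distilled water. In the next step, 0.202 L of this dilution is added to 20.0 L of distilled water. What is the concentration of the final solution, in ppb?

0.742 ppb

Overall dilution factor = 15 × 8 × 6 × 100.0 = 7.20 × 10⁴.
53.4 ppm / 7.20 × 10⁴ = 7.42 × 10⁻⁴ ppm = 0.742 ppb.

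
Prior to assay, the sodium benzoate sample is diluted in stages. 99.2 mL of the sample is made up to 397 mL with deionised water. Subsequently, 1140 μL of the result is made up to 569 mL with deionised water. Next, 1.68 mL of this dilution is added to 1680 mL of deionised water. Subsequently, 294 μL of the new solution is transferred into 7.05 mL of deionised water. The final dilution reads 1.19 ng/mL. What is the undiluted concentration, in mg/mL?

59.4 mg/mL

Overall dilution factor = 4.002 × 499.1 × 1001 × 24.98 = 4.99 × 10⁷.
Original = 1.19 ng/mL × 4.99 × 10⁷ = 5.94 × 10⁷ ng/mL = 59.4 mg/mL.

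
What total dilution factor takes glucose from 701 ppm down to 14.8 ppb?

Factor = C₀/C_target = 701 ppm / 14.8 ppb = 4.74 × 10⁴.

4.74 × 10⁴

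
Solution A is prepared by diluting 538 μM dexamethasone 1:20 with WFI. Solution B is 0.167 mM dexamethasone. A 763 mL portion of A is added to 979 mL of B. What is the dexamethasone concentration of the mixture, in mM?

C_A = 538 μM / 20 = 26.9 μM.
C_B = 0.167 mM = 167 μM.
C_mix = (C_A·V_A + C_B·V_B)/(V_A + V_B) = (26.9×763 + 167×979) / 1742 = 106 μM = 0.106 mM.

0.106 mM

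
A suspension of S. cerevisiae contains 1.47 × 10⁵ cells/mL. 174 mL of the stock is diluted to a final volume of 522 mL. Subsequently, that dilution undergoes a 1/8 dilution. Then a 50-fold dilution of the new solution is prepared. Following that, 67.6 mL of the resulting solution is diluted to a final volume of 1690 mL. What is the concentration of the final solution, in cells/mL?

4.90 cells/mL

Overall dilution factor = 3 × 8 × 50 × 25 = 3.00 × 10⁴.
1.47 × 10⁵ cells/mL / 3.00 × 10⁴ = 4.90 cells/mL.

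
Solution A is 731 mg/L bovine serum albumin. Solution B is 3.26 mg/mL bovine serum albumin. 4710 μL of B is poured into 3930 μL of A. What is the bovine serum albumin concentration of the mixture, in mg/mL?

2.11 mg/mL

C_B = 3.26 mg/mL = 3260 mg/L.
C_mix = (C_A·V_A + C_B·V_B)/(V_A + V_B) = (731×3930 + 3260×4710) / 8640 = 2110 mg/L = 2.11 mg/mL.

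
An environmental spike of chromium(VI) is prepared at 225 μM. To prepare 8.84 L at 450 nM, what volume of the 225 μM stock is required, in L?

450 nM = 0.450 μM.
V₁ = C₂V₂/C₁ = 0.450 × 8.84 / 225 = 0.0177 L.

0.0177 L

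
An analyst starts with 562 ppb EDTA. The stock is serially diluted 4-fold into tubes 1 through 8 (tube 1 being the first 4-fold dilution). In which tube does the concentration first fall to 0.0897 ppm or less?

Tube n has concentration 562 ppb / 4ⁿ.
Need 4ⁿ ≥ 562 ppb / 0.0897 ppm = 6.27, so n ≥ 1.32.
First such tube: n = 2.

tube 2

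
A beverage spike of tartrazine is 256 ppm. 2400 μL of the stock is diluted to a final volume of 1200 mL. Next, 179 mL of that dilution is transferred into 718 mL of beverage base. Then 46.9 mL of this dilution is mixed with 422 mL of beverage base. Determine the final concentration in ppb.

10.2 ppb

Overall dilution factor = 500 × 5.011 × 9.998 = 2.51 × 10⁴.
256 ppm / 2.51 × 10⁴ = 0.0102 ppm = 10.2 ppb.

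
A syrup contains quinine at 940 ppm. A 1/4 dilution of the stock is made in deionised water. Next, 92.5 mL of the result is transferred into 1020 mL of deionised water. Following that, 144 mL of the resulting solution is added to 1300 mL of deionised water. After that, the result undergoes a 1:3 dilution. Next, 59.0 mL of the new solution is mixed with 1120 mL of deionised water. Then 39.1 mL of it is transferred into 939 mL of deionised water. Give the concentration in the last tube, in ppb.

1.30 ppb

Overall dilution factor = 4 × 12.03 × 10.03 × 3 × 19.98 × 25.02 = 7.23 × 10⁵.
940 ppm / 7.23 × 10⁵ = 1.30 × 10⁻³ ppm = 1.30 ppb.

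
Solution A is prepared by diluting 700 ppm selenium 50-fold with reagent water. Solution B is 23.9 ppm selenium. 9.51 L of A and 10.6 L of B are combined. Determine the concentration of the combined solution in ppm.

19.2 ppm

C_A = 700 ppm / 50 = 14.0 ppm.
C_mix = (C_A·V_A + C_B·V_B)/(V_A + V_B) = (14.0×9.51 + 23.9×10.6) / 20.11 = 19.2 ppm.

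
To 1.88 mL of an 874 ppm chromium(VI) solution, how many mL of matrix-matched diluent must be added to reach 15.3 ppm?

106 mL

V₂ = C₁V₁/C₂ = 874 × 1.88 / 15.3 = 107 mL.
Diluent to add = V₂ − V₁ = 107 − 1.88 = 106 mL.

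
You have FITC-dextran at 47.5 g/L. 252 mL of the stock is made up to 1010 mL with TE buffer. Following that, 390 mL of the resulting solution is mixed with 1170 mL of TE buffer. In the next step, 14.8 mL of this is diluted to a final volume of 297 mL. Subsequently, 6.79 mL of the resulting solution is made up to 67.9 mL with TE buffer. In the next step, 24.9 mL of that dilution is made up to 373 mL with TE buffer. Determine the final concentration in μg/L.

Overall dilution factor = 4.008 × 4 × 20.07 × 10 × 14.98 = 4.82 × 10⁴.
47.5 g/L / 4.82 × 10⁴ = 9.86 × 10⁻⁴ g/L = 986 μg/L.

986 μg/L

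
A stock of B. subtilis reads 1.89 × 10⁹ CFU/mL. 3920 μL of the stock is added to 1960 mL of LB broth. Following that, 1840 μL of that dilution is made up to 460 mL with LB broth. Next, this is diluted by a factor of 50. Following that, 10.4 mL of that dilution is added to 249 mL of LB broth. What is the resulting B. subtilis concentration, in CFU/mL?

12.1 CFU/mL

Overall dilution factor = 501 × 250 × 50 × 24.94 = 1.56 × 10⁸.
1.89 × 10⁹ CFU/mL / 1.56 × 10⁸ = 12.1 CFU/mL.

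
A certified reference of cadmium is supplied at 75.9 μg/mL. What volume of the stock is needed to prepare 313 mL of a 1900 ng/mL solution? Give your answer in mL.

1900 ng/mL = 1.90 μg/mL.
V₁ = C₂V₂/C₁ = 1.90 × 313 / 75.9 = 7.84 mL.

7.84 mL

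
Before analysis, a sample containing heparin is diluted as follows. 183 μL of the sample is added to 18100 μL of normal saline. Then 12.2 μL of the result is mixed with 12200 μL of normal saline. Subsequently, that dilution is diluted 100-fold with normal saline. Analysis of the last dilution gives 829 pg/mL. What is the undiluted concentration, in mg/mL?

Overall dilution factor = 99.91 × 1001 × 100 = 1.00 × 10⁷.
Original = 829 pg/mL × 1.00 × 10⁷ = 8.29 × 10⁹ pg/mL = 8.29 mg/mL.

8.29 mg/mL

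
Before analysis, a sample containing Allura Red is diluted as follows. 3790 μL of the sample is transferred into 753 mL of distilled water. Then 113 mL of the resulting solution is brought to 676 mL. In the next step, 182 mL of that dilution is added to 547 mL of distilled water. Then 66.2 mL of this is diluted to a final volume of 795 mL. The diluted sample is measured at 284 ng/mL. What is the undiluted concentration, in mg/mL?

Overall dilution factor = 199.7 × 5.982 × 4.005 × 12.01 = 5.75 × 10⁴.
Original = 284 ng/mL × 5.75 × 10⁴ = 1.63 × 10⁷ ng/mL = 16.3 mg/mL.

16.3 mg/mL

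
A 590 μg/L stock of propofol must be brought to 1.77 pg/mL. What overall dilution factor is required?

Factor = C₀/C_target = 590 μg/L / 1.77 pg/mL = 3.33 × 10⁵.

3.33 × 10⁵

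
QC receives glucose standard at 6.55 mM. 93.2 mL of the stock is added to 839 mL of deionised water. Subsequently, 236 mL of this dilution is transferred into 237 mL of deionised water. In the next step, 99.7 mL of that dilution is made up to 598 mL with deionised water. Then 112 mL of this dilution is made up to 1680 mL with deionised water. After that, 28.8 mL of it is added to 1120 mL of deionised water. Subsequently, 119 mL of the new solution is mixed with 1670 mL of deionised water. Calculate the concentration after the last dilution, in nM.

Overall dilution factor = 10.00 × 2.004 × 5.998 × 15 × 39.89 × 15.03 = 1.08 × 10⁶.
6.55 mM / 1.08 × 10⁶ = 6.06 × 10⁻⁶ mM = 6.06 nM.

6.06 nM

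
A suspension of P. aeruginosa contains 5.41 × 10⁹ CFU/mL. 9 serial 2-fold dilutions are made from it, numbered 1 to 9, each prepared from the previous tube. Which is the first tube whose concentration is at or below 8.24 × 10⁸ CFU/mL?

tube 3

Tube n has concentration 5.41 × 10⁹ CFU/mL / 2ⁿ.
Need 2ⁿ ≥ 5.41 × 10⁹ CFU/mL / 8.24 × 10⁸ CFU/mL = 6.57, so n ≥ 2.71.
First such tube: n = 3.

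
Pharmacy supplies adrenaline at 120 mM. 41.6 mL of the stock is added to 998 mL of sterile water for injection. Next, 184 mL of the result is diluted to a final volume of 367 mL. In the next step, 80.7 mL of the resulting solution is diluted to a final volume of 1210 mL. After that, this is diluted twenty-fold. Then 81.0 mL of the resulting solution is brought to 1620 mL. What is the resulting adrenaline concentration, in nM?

401 nM

Overall dilution factor = 24.99 × 1.995 × 14.99 × 20 × 20 = 2.99 × 10⁵.
120 mM / 2.99 × 10⁵ = 4.01 × 10⁻⁴ mM = 401 nM.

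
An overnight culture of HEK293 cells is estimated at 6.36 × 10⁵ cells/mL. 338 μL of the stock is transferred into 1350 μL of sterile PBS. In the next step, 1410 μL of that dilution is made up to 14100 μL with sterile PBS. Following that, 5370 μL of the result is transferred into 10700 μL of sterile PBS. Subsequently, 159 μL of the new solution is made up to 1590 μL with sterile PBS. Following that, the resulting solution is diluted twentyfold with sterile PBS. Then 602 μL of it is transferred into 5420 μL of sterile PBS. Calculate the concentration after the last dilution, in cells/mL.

Overall dilution factor = 4.994 × 10 × 2.993 × 10 × 20 × 10.00 = 2.99 × 10⁵.
6.36 × 10⁵ cells/mL / 2.99 × 10⁵ = 2.13 cells/mL.

2.13 cells/mL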